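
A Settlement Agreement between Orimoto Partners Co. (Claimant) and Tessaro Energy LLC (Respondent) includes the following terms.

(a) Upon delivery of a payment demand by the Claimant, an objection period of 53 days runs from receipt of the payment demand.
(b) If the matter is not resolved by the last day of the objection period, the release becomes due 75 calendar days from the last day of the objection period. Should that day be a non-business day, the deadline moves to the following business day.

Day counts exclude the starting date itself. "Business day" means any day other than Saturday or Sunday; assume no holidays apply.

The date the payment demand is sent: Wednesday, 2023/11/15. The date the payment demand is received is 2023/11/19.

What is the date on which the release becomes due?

The last day of the objection period: 2023/11/19 + 53 days = 2024/01/11.
The date on which the release becomes due: 75 calendar days after 2024/01/11 is 2024/03/26. 2024/03/26 is a Tuesday, so no roll-forward applies.

2024/03/26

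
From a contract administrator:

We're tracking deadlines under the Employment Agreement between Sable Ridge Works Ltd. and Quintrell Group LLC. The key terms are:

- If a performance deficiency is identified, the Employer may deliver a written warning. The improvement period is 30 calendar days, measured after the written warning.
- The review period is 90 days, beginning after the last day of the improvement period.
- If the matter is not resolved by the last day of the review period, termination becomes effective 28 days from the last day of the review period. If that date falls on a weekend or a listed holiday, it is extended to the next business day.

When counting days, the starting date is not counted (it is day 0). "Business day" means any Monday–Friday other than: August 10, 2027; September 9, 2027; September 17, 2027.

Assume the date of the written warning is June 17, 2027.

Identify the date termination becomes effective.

November 12, 2027

Adding 30 calendar days to June 17, 2027 gives July 17, 2027, which is the last day of the improvement period.
The last day of the review period: 90 calendar days after July 17, 2027 is October 15, 2027.
The date termination becomes effective: 28 calendar days after October 15, 2027 is November 12, 2027. November 12, 2027 is a Friday and is not a listed holiday, so no roll-forward applies.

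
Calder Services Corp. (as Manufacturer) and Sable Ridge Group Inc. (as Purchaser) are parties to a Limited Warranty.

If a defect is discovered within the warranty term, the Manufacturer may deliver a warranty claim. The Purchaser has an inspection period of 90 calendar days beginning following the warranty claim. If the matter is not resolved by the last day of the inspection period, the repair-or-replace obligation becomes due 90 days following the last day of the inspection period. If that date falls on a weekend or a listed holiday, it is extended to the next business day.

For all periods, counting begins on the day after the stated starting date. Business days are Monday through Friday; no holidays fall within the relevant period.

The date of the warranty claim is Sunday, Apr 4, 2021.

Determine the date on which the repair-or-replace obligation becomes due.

Oct 1, 2021

Adding 90 calendar days to Apr 4, 2021 gives Jul 3, 2021, which is the last day of the inspection period.
The date on which the repair-or-replace obligation becomes due: Jul 3, 2021 + 90 days = Oct 1, 2021. Oct 1, 2021 is a Friday, so no roll-forward applies.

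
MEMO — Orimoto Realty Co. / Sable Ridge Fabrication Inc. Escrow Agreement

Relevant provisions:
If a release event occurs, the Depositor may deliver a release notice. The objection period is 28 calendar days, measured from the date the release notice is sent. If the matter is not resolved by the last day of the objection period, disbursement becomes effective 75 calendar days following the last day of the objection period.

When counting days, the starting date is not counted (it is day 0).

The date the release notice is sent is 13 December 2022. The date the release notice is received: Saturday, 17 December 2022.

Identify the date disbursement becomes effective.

The last day of the objection period: 13 December 2022 + 28 days = 10 January 2023.
Adding 75 calendar days to 10 January 2023 gives 26 March 2023, which is the date disbursement becomes effective.

26 March 2023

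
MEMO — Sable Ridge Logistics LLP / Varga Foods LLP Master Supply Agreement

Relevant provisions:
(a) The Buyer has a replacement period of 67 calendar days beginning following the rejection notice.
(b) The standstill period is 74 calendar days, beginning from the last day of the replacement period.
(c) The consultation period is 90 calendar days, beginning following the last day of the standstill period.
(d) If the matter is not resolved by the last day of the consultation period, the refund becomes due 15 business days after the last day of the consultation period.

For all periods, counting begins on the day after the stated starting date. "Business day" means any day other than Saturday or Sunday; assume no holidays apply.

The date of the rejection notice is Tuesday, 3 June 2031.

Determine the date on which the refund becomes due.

The last day of the replacement period: 3 June 2031 + 67 days = 9 August 2031.
The last day of the standstill period: 9 August 2031 + 74 days = 22 October 2031.
The last day of the consultation period: 22 October 2031 + 90 days = 20 January 2032.
The date on which the refund becomes due: 15 business days after Tuesday, 20 January 2032, skipping weekends — Jan 21, Jan 22, Jan 23, Jan 26, …, Feb 6, Feb 9, Feb 10 — lands on Tuesday, 10 February 2032.

10 February 2032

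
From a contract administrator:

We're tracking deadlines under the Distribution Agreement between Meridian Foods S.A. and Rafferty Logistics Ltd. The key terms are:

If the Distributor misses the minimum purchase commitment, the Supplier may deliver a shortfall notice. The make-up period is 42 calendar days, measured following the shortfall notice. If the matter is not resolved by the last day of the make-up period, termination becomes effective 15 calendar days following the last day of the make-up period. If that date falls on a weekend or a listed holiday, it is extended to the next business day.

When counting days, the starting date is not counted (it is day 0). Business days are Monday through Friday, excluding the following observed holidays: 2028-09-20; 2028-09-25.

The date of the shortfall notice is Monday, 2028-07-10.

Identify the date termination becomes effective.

2028-09-05

The last day of the make-up period: 2028-07-10 + 42 days = 2028-08-21.
The date termination becomes effective: 2028-08-21 + 15 days = 2028-09-05. 2028-09-05 is a Tuesday and is not a listed holiday, so no roll-forward applies.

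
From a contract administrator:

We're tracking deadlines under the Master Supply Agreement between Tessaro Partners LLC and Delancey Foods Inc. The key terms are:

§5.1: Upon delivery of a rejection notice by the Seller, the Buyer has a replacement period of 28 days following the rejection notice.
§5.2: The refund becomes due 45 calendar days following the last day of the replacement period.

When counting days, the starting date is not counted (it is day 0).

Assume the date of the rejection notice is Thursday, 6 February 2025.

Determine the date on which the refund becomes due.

The last day of the replacement period: 28 calendar days after 6 February 2025 is 6 March 2025.
Adding 45 calendar days to 6 March 2025 gives 20 April 2025, which is the date on which the refund becomes due.

20 April 2025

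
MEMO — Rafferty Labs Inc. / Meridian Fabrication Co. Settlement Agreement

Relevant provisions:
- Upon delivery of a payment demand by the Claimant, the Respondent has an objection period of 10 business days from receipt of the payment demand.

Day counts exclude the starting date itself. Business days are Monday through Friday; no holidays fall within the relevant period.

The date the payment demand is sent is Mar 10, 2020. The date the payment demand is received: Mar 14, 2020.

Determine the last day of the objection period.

The last day of the objection period: 10 business days after Saturday, Mar 14, 2020, skipping weekends — Mar 16, Mar 17, Mar 18, Mar 19, Mar 20, Mar 23, Mar 24, Mar 25, Mar 26, Mar 27 — lands on Friday, Mar 27, 2020.

Mar 27, 2020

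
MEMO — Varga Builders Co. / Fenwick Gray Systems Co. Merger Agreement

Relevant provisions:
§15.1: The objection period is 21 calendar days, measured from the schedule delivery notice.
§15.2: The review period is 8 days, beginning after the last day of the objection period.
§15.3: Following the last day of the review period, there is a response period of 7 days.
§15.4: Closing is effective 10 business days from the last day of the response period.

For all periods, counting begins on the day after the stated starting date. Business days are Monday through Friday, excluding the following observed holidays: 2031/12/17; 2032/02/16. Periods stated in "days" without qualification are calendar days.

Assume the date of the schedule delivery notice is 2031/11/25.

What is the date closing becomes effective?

2032/01/14

The last day of the objection period: 2031/11/25 + 21 days = 2031/12/16.
The last day of the review period: 2031/12/16 + 8 days = 2031/12/24.
Adding 7 calendar days to 2031/12/24 gives 2031/12/31, which is the last day of the response period.
The date closing becomes effective: counting 10 business days from Wednesday, 2031/12/31 (Jan 1, Jan 2, Jan 5, Jan 6, Jan 7, Jan 8, Jan 9, Jan 12, Jan 13, Jan 14, skipping weekends) reaches Wednesday, 2032/01/14.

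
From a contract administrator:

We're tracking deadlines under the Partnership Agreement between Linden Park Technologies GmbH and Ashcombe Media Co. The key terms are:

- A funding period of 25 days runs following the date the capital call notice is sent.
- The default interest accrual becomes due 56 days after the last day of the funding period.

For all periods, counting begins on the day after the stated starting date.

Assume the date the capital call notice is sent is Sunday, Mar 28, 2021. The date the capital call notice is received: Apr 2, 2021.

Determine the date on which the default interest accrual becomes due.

The last day of the funding period: 25 calendar days after Mar 28, 2021 is Apr 22, 2021.
The date on which the default interest accrual becomes due: Apr 22, 2021 + 56 days = Jun 17, 2021.

Jun 17, 2021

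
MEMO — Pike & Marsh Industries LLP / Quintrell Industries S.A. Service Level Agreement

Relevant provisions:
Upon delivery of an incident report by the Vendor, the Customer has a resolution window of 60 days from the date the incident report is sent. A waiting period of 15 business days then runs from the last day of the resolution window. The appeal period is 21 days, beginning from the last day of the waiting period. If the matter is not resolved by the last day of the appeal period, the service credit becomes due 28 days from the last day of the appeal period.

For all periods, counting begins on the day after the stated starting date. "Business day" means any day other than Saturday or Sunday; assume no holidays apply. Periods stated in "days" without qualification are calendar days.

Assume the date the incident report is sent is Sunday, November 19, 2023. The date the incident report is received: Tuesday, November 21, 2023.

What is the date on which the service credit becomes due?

The last day of the resolution window: November 19, 2023 + 60 days = January 18, 2024.
The last day of the waiting period: counting 15 business days from Thursday, January 18, 2024 (Jan 19, Jan 22, Jan 23, Jan 24, …, Feb 6, Feb 7, Feb 8, skipping weekends) reaches Thursday, February 8, 2024.
Adding 21 calendar days to February 8, 2024 gives February 29, 2024, which is the last day of the appeal period.
The date on which the service credit becomes due: 28 calendar days after February 29, 2024 is March 28, 2024.

March 28, 2024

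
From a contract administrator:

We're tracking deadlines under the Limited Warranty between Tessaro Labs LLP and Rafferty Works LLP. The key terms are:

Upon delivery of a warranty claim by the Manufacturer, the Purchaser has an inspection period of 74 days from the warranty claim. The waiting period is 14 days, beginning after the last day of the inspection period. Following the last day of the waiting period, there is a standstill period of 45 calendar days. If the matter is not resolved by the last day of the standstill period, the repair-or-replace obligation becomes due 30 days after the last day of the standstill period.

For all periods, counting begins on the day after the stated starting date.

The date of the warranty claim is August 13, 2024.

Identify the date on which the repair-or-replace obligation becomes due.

The last day of the inspection period: August 13, 2024 + 74 days = October 26, 2024.
The last day of the waiting period: October 26, 2024 + 14 days = November 9, 2024.
The last day of the standstill period: November 9, 2024 + 45 days = December 24, 2024.
The date on which the repair-or-replace obligation becomes due: December 24, 2024 + 30 days = January 23, 2025.

January 23, 2025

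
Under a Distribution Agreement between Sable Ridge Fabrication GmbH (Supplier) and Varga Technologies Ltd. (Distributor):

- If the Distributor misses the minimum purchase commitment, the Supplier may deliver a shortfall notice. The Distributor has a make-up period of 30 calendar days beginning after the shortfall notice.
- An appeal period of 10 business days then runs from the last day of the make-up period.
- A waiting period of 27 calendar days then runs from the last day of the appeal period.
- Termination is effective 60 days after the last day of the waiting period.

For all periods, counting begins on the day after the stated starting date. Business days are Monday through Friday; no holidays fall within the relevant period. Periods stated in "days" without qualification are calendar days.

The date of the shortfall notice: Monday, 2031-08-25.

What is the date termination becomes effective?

The last day of the make-up period: 30 calendar days after 2031-08-25 is 2031-09-24.
The last day of the appeal period: 10 business days after Wednesday, 2031-09-24, skipping weekends — Sep 25, Sep 26, Sep 29, Sep 30, Oct 1, Oct 2, Oct 3, Oct 6, Oct 7, Oct 8 — lands on Wednesday, 2031-10-08.
The last day of the waiting period: 2031-10-08 + 27 days = 2031-11-04.
Adding 60 calendar days to 2031-11-04 gives 2032-01-03, which is the date termination becomes effective.

2032-01-03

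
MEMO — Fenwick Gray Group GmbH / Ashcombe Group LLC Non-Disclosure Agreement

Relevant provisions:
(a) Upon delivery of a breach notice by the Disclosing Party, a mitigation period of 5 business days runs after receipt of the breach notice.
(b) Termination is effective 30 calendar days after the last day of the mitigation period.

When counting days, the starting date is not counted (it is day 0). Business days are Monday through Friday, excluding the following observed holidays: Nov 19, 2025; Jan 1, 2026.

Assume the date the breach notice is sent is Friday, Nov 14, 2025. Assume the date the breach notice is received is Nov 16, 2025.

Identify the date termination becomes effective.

Dec 24, 2025

From Sunday, Nov 16, 2025, 5 business days (Nov 17, Nov 18, Nov 20, Nov 21, Nov 24, skipping weekends and the listed holiday on Nov 19) brings us to Monday, Nov 24, 2025, which is the last day of the mitigation period.
The date termination becomes effective: Nov 24, 2025 + 30 days = Dec 24, 2025.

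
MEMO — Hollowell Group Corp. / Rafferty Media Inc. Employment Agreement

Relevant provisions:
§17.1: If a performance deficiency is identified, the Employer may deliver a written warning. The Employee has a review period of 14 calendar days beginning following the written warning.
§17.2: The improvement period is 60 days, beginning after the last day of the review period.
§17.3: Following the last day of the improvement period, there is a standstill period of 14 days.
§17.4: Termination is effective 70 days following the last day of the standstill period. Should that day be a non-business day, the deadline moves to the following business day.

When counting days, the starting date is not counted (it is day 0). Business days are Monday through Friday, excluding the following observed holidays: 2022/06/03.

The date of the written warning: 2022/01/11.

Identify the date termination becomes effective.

The last day of the review period: 2022/01/11 + 14 days = 2022/01/25.
The last day of the improvement period: 60 calendar days after 2022/01/25 is 2022/03/26.
Adding 14 calendar days to 2022/03/26 gives 2022/04/09, which is the last day of the standstill period.
Adding 70 calendar days to 2022/04/09 gives 2022/06/18, which is the date termination becomes effective. That falls on a Saturday, so it rolls to the next business day, Monday, 2022/06/20.

2022/06/20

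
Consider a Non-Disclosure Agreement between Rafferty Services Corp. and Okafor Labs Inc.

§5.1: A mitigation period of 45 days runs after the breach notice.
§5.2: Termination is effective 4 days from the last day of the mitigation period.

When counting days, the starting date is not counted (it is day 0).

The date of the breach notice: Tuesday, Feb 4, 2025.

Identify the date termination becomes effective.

Mar 25, 2025

The last day of the mitigation period: Feb 4, 2025 + 45 days = Mar 21, 2025.
Adding 4 calendar days to Mar 21, 2025 gives Mar 25, 2025, which is the date termination becomes effective.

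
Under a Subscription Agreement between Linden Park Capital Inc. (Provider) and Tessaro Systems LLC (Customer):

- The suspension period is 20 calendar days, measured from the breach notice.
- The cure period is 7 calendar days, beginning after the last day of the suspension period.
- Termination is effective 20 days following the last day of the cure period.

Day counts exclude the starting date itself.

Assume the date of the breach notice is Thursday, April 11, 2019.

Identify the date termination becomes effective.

The last day of the suspension period: 20 calendar days after April 11, 2019 is May 1, 2019.
The last day of the cure period: 7 calendar days after May 1, 2019 is May 8, 2019.
The date termination becomes effective: May 8, 2019 + 20 days = May 28, 2019.

May 28, 2019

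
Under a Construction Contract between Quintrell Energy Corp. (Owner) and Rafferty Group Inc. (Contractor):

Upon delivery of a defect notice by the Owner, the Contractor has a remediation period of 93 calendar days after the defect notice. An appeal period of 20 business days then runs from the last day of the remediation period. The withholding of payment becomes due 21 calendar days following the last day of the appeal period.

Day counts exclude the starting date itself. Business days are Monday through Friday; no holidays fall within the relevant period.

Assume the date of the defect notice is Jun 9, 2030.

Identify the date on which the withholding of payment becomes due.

Oct 29, 2030

The last day of the remediation period: Jun 9, 2030 + 93 days = Sep 10, 2030.
The last day of the appeal period: counting 20 business days from Tuesday, Sep 10, 2030 (Sep 11, Sep 12, Sep 13, Sep 16, …, Oct 4, Oct 7, Oct 8, skipping weekends) reaches Tuesday, Oct 8, 2030.
The date on which the withholding of payment becomes due: 21 calendar days after Oct 8, 2030 is Oct 29, 2030.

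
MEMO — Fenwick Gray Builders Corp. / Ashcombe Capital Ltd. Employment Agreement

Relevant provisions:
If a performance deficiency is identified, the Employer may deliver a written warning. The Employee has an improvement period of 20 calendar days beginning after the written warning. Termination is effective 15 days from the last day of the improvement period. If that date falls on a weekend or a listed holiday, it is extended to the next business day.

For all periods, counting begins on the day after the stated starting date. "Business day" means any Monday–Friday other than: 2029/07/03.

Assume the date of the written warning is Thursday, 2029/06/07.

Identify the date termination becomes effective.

The last day of the improvement period: 20 calendar days after 2029/06/07 is 2029/06/27.
The date termination becomes effective: 2029/06/27 + 15 days = 2029/07/12. 2029/07/12 is a Thursday and is not a listed holiday, so no roll-forward applies.

2029/07/12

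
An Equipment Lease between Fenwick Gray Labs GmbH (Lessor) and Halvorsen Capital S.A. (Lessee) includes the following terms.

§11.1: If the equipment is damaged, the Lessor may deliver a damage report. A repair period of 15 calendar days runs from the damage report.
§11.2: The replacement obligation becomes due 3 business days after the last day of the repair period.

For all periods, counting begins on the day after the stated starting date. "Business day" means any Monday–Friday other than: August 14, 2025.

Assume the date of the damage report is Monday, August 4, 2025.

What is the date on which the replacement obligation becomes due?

The last day of the repair period: August 4, 2025 + 15 days = August 19, 2025.
The date on which the replacement obligation becomes due: 3 business days after Tuesday, August 19, 2025, skipping weekends — Aug 20, Aug 21, Aug 22 — lands on Friday, August 22, 2025.

August 22, 2025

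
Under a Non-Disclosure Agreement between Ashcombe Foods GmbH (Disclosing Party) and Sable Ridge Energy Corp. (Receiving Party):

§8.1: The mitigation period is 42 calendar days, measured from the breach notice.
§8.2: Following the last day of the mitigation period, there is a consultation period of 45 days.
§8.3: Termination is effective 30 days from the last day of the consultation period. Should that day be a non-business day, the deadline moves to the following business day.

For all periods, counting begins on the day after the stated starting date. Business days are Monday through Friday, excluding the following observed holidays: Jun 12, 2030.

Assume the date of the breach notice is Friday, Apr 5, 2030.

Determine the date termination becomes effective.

Jul 31, 2030

Adding 42 calendar days to Apr 5, 2030 gives May 17, 2030, which is the last day of the mitigation period.
Adding 45 calendar days to May 17, 2030 gives Jul 1, 2030, which is the last day of the consultation period.
The date termination becomes effective: Jul 1, 2030 + 30 days = Jul 31, 2030. Jul 31, 2030 is a Wednesday and is not a listed holiday, so no roll-forward applies.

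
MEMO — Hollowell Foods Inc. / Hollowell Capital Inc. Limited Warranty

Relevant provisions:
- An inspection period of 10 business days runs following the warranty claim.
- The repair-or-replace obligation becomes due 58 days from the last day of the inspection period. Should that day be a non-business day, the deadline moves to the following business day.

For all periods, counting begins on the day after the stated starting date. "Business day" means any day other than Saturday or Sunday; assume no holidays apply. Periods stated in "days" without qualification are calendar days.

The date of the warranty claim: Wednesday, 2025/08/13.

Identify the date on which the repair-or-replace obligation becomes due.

From Wednesday, 2025/08/13, 10 business days (Aug 14, Aug 15, Aug 18, Aug 19, Aug 20, Aug 21, Aug 22, Aug 25, Aug 26, Aug 27, skipping weekends) brings us to Wednesday, 2025/08/27, which is the last day of the inspection period.
Adding 58 calendar days to 2025/08/27 gives 2025/10/24, which is the date on which the repair-or-replace obligation becomes due. 2025/10/24 is a Friday, so no roll-forward applies.

2025/10/24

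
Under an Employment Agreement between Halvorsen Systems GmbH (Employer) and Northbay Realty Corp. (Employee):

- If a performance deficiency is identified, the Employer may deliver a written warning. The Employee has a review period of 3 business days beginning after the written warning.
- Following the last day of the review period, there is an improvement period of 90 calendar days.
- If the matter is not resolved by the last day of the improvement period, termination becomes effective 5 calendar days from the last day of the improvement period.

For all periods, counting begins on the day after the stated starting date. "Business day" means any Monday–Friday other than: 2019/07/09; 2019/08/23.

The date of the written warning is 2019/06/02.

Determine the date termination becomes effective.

2019/09/08

The last day of the review period: 3 business days after Sunday, 2019/06/02, skipping weekends — Jun 3, Jun 4, Jun 5 — lands on Wednesday, 2019/06/05.
Adding 90 calendar days to 2019/06/05 gives 2019/09/03, which is the last day of the improvement period.
Adding 5 calendar days to 2019/09/03 gives 2019/09/08, which is the date termination becomes effective.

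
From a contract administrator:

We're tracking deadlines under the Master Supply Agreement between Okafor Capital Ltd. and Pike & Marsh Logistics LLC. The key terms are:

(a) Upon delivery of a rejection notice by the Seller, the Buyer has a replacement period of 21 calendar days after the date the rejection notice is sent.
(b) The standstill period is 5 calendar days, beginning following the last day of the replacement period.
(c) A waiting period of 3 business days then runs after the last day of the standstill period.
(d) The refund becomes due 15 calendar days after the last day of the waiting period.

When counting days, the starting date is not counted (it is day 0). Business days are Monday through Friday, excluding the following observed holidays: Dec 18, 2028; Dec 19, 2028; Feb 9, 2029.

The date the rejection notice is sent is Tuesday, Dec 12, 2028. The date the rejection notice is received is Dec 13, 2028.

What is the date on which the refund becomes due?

Jan 25, 2029

The last day of the replacement period: 21 calendar days after Dec 12, 2028 is Jan 2, 2029.
The last day of the standstill period: 5 calendar days after Jan 2, 2029 is Jan 7, 2029.
The last day of the waiting period: counting 3 business days from Sunday, Jan 7, 2029 (Jan 8, Jan 9, Jan 10, skipping weekends) reaches Wednesday, Jan 10, 2029.
The date on which the refund becomes due: Jan 10, 2029 + 15 days = Jan 25, 2029.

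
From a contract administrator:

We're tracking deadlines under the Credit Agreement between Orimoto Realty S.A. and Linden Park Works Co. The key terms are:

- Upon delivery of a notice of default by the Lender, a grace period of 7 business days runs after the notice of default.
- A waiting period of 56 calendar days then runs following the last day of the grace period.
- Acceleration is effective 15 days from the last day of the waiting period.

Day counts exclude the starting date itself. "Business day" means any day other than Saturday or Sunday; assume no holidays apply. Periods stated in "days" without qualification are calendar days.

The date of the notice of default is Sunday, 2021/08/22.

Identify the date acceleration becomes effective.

From Sunday, 2021/08/22, 7 business days (Aug 23, Aug 24, Aug 25, Aug 26, Aug 27, Aug 30, Aug 31, skipping weekends) brings us to Tuesday, 2021/08/31, which is the last day of the grace period.
The last day of the waiting period: 2021/08/31 + 56 days = 2021/10/26.
Adding 15 calendar days to 2021/10/26 gives 2021/11/10, which is the date acceleration becomes effective.

2021/11/10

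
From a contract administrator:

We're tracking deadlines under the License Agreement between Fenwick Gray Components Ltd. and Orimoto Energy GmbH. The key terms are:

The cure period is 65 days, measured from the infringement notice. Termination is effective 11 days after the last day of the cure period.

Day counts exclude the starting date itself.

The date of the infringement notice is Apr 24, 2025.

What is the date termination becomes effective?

Jul 9, 2025

Adding 65 calendar days to Apr 24, 2025 gives Jun 28, 2025, which is the last day of the cure period.
The date termination becomes effective: Jun 28, 2025 + 11 days = Jul 9, 2025.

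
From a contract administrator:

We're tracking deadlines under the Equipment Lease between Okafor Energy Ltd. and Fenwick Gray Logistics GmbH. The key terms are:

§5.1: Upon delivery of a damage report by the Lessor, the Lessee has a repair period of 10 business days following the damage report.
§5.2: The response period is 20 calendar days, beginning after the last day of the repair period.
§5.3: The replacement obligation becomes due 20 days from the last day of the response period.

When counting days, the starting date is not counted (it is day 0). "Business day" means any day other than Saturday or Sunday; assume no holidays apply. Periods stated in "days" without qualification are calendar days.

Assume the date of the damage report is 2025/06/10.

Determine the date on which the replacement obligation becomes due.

The last day of the repair period: counting 10 business days from Tuesday, 2025/06/10 (Jun 11, Jun 12, Jun 13, Jun 16, Jun 17, Jun 18, Jun 19, Jun 20, Jun 23, Jun 24, skipping weekends) reaches Tuesday, 2025/06/24.
The last day of the response period: 2025/06/24 + 20 days = 2025/07/14.
Adding 20 calendar days to 2025/07/14 gives 2025/08/03, which is the date on which the replacement obligation becomes due.

2025/08/03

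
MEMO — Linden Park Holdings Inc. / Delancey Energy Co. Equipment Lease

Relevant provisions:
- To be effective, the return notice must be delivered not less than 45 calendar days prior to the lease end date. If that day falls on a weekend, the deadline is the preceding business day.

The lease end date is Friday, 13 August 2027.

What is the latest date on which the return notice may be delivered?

Counting back 45 calendar days from 13 August 2027 gives 29 June 2027. That is a Tuesday, so no adjustment is needed.

29 June 2027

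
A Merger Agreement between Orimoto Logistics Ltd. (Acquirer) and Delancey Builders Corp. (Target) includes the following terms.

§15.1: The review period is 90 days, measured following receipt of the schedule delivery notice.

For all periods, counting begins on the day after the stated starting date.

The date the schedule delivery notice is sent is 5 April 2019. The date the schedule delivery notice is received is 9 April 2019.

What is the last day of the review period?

The last day of the review period: 9 April 2019 + 90 days = 8 July 2019.

8 July 2019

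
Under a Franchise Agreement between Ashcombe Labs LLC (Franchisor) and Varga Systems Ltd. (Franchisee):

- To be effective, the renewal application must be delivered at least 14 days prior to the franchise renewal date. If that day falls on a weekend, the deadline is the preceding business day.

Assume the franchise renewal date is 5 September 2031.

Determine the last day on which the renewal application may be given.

22 August 2031

5 September 2031 minus 14 days is 22 August 2031. That is a Friday, so no adjustment is needed.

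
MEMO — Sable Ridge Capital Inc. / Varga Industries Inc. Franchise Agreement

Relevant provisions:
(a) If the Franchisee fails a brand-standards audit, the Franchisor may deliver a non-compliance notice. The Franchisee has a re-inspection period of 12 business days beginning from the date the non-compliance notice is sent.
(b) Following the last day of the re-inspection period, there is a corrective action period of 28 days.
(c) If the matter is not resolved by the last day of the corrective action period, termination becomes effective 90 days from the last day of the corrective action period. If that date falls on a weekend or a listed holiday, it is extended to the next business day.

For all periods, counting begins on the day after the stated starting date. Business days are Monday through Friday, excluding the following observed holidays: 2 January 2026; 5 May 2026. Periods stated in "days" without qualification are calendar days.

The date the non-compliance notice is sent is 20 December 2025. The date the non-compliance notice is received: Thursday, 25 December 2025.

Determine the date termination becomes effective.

6 May 2026

The last day of the re-inspection period: counting 12 business days from Saturday, 20 December 2025 (Dec 22, Dec 23, Dec 24, Dec 25, …, Jan 5, Jan 6, Jan 7, skipping weekends and the listed holiday on Jan 2) reaches Wednesday, 7 January 2026.
Adding 28 calendar days to 7 January 2026 gives 4 February 2026, which is the last day of the corrective action period.
Adding 90 calendar days to 4 February 2026 gives 5 May 2026, which is the date termination becomes effective. That falls on Tuesday, a listed holiday, so it rolls to the next business day, Wednesday, 6 May 2026.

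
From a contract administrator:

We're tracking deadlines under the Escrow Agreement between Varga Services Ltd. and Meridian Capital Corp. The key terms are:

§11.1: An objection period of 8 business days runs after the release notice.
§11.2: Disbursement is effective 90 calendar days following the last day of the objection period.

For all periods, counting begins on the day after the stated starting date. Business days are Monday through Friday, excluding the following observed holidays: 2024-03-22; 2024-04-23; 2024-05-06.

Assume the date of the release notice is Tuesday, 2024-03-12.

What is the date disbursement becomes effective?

2024-06-23

The last day of the objection period: 8 business days after Tuesday, 2024-03-12, skipping weekends and the listed holiday on Mar 22 — Mar 13, Mar 14, Mar 15, Mar 18, Mar 19, Mar 20, Mar 21, Mar 25 — lands on Monday, 2024-03-25.
Adding 90 calendar days to 2024-03-25 gives 2024-06-23, which is the date disbursement becomes effective.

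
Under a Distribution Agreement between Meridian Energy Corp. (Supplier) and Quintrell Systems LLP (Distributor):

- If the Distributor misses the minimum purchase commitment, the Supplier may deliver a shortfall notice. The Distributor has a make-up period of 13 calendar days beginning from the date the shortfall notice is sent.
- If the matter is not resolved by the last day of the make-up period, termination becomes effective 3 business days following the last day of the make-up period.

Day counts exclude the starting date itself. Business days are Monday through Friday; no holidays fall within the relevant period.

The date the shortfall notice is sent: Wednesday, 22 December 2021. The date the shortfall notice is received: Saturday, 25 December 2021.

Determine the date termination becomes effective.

The last day of the make-up period: 13 calendar days after 22 December 2021 is 4 January 2022.
The date termination becomes effective: 3 business days after Tuesday, 4 January 2022, skipping weekends — Jan 5, Jan 6, Jan 7 — lands on Friday, 7 January 2022.

7 January 2022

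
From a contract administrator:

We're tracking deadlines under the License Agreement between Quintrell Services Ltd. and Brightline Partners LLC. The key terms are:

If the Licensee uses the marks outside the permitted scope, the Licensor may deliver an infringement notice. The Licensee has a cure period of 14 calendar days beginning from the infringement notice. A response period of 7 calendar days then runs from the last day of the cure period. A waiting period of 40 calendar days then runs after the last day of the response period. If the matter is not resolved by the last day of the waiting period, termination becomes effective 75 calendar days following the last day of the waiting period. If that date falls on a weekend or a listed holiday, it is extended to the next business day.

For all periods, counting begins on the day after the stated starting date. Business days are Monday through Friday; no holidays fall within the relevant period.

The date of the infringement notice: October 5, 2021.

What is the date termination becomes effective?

February 18, 2022

The last day of the cure period: 14 calendar days after October 5, 2021 is October 19, 2021.
Adding 7 calendar days to October 19, 2021 gives October 26, 2021, which is the last day of the response period.
The last day of the waiting period: October 26, 2021 + 40 days = December 5, 2021.
The date termination becomes effective: 75 calendar days after December 5, 2021 is February 18, 2022. February 18, 2022 is a Friday, so no roll-forward applies.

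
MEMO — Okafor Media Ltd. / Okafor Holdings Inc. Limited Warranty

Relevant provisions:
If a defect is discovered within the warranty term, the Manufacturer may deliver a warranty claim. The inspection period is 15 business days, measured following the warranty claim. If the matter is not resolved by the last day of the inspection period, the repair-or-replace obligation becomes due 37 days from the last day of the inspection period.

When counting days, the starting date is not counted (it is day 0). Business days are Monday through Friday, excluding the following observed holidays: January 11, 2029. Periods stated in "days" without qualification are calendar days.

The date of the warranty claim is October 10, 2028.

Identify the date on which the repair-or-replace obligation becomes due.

December 7, 2028

The last day of the inspection period: 15 business days after Tuesday, October 10, 2028, skipping weekends — Oct 11, Oct 12, Oct 13, Oct 16, …, Oct 27, Oct 30, Oct 31 — lands on Tuesday, October 31, 2028.
The date on which the repair-or-replace obligation becomes due: 37 calendar days after October 31, 2028 is December 7, 2028.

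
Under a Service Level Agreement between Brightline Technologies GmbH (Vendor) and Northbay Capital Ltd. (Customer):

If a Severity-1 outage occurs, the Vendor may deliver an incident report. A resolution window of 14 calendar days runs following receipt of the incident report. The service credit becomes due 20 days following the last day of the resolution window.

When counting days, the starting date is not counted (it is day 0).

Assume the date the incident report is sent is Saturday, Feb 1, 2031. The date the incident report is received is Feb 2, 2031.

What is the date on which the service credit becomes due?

The last day of the resolution window: Feb 2, 2031 + 14 days = Feb 16, 2031.
The date on which the service credit becomes due: Feb 16, 2031 + 20 days = Mar 8, 2031.

Mar 8, 2031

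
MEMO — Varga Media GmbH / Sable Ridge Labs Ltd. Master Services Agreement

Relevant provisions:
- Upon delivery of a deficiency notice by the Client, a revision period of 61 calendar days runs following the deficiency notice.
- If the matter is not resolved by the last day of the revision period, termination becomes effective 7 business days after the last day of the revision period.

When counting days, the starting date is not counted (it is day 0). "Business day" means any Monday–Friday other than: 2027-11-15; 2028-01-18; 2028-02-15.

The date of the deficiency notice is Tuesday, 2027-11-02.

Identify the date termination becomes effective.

The last day of the revision period: 61 calendar days after 2027-11-02 is 2028-01-02.
The date termination becomes effective: counting 7 business days from Sunday, 2028-01-02 (Jan 3, Jan 4, Jan 5, Jan 6, Jan 7, Jan 10, Jan 11, skipping weekends) reaches Tuesday, 2028-01-11.

2028-01-11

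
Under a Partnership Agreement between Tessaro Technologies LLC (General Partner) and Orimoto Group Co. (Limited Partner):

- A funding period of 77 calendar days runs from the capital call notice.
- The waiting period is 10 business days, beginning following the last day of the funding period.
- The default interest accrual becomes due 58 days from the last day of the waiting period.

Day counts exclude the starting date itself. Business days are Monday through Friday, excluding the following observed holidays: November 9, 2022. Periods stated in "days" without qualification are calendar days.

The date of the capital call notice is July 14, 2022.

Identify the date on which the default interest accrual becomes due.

December 10, 2022

The last day of the funding period: 77 calendar days after July 14, 2022 is September 29, 2022.
The last day of the waiting period: 10 business days after Thursday, September 29, 2022, skipping weekends — Sep 30, Oct 3, Oct 4, Oct 5, Oct 6, Oct 7, Oct 10, Oct 11, Oct 12, Oct 13 — lands on Thursday, October 13, 2022.
The date on which the default interest accrual becomes due: 58 calendar days after October 13, 2022 is December 10, 2022.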